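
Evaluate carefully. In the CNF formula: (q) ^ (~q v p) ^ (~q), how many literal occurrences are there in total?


Counting literals in each clause:
Clause 1: 1 literal(s)
Clause 2: 2 literal(s)
Clause 3: 1 literal(s)
Total = 4

4


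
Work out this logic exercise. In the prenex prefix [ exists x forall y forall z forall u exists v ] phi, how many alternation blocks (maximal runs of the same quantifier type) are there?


Quantifier-type sequence: E A A A E  (A=forall, E=exists)
Group into maximal same-type runs:
  Ex1 | Ax3 | Ex1
Number of blocks = 3

3


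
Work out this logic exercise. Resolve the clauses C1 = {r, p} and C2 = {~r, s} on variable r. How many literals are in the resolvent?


Remove r from C1 and ~r from C2.
C1 remainder: {p}
C2 remainder: {s}
Union (resolvent): {p, s}
Resolvent has 2 literal(s).

2


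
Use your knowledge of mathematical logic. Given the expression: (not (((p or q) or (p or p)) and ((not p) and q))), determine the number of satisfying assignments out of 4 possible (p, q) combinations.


Check all 4 assignments:
p=0, q=0: 1
p=0, q=1: 0
p=1, q=0: 1
p=1, q=1: 1
Count of True = 3

3


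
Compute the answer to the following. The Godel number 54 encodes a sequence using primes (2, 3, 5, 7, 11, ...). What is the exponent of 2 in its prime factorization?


Factorize 54 by dividing by 2 repeatedly.
Division steps: 2 divides 54 exactly 1 time(s).
Exponent of 2 = 1

1


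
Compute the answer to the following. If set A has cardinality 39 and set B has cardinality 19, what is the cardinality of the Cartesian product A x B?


The Cartesian product A x B contains all ordered pairs (a, b).
|A x B| = |A| * |B| = 39 * 19 = 741

741


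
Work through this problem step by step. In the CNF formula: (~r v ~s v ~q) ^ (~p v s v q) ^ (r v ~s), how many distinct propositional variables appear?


Identify each variable that appears in the formula.
Variables found: p, q, r, s
Count = 4

4


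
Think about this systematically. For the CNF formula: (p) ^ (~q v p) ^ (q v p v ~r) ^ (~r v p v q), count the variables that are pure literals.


Check each variable for pure literal status:
p: pure positive
q: mixed (not pure)
r: pure negative
Pure literal count = 2

2


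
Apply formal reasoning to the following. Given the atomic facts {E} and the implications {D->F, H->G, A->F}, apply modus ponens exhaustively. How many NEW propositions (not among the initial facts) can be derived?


Initial facts: {E}
Apply modus ponens to closure:
  (no implication fires)
Final known: {E}
New propositions: {(none)}
Count = 0

0


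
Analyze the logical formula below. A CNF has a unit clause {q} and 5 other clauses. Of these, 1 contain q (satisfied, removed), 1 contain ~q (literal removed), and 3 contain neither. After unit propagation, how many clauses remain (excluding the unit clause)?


Satisfied (removed): 1
Shortened (remain): 1
Unchanged (remain): 3
Remaining = 1 + 3 = 4

4


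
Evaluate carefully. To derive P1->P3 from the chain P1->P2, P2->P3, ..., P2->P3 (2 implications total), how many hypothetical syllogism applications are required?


With 2 implications in a chain connecting 3 propositions:
P1->P2, P2->P3, ..., P2->P3
Steps needed = (number of implications) - 1 = 2 - 1 = 1

1


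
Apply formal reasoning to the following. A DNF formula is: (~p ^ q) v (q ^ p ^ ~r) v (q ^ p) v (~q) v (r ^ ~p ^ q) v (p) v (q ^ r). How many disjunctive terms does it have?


A DNF formula is a disjunction of terms (conjunctions).
Terms are separated by v.
Counting the disjuncts: 7 terms.

7


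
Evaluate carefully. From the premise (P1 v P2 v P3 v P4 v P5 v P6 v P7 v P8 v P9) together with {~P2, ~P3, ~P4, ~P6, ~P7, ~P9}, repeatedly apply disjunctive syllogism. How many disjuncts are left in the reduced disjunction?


Original disjuncts (9): P1, P2, P3, P4, P5, P6, P7, P8, P9
Negated (eliminate): ~P2, ~P3, ~P4, ~P6, ~P7, ~P9
Remaining disjuncts: P1, P5, P8
Count = 9 - 6 = 3

3


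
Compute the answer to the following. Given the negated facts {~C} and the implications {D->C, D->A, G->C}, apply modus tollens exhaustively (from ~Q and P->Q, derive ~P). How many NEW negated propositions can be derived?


Initial negated facts: {~C}
Apply modus tollens to closure:
  ~C and D->C  =>  ~D
  ~C and G->C  =>  ~G
Final negated: {~C, ~D, ~G}
New negations: {~D, ~G}
Count = 2

2


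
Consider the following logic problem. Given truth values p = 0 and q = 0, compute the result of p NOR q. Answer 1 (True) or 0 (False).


p = 0, q = 0
Operation: p NOR q
Evaluate: 0 NOR 0 = 1

1


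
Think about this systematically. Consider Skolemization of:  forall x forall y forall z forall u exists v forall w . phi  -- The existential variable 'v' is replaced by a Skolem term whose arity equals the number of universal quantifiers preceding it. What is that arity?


Quantifier prefix: forall x forall y forall z forall u exists v forall w
'v' is existentially quantified at position 5.
Universal variables preceding it: x, y, z, u
Skolem function arity = 4

4


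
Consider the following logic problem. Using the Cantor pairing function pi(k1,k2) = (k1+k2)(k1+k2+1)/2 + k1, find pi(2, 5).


k1 + k2 = 7
(k1+k2)(k1+k2+1)/2 = 7 * 8 / 2 = 28
pi = 28 + 2 = 30

30


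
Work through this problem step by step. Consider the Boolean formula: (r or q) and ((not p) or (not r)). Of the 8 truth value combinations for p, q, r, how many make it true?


Evaluate all 8 assignments for p, q, r:
p=0, q=0, r=0: 0
p=0, q=0, r=1: 1
p=0, q=1, r=0: 1
p=0, q=1, r=1: 1
p=1, q=0, r=0: 0
p=1, q=0, r=1: 0
p=1, q=1, r=0: 1
p=1, q=1, r=1: 0
Satisfying count = 4

4


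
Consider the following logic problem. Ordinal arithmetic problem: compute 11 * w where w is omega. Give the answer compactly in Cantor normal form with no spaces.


Compute 11 * w.
Ordinal * is associative and left-distributive over +, but NOT commutative; for finite n>1, n*w = w but w*n stays w*n.
For finite n>0, n * w = sup{n*k : k<w} = w. So 11 * w = w.
Result = w

w


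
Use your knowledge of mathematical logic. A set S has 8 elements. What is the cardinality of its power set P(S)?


The power set of a set with n elements has 2^n elements.
|P(S)| = 2^8 = 256

256


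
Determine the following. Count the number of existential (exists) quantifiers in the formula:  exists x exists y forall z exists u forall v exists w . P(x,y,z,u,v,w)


Quantifier prefix: exists x exists y forall z exists u forall v exists w
Mark each quantifier type:
  E E U E U E
Universal count = 2, Existential count = 4
Asked for existential (exists) quantifiers: 4

4


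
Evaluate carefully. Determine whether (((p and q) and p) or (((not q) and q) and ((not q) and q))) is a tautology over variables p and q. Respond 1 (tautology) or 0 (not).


Check all 4 assignments:
p=0, q=0: 0
p=0, q=1: 0
p=1, q=0: 0
p=1, q=1: 1
Satisfying count = 1/4.
Tautology iff count = 4: no.

0


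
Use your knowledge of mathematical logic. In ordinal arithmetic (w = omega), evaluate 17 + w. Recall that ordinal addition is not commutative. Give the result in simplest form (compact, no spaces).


Compute 17 + w.
Ordinal + is associative but NOT commutative; for finite n>0, n + w = w but w + n stays w+n.
Any finite left addend is absorbed by w on the right: 17 + w = w.
Result = w

w


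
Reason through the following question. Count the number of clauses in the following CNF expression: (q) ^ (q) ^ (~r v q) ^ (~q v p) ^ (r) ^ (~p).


A CNF formula is a conjunction of clauses.
Clauses are separated by ^.
Counting the conjuncts: 6 clauses.

6


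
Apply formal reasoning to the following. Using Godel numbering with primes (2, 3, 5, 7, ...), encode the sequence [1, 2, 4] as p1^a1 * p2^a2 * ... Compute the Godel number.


Encode each element as an exponent of the corresponding prime:
  2^1 = 2
  3^2 = 9
  5^4 = 625
Product = 2 * 9 * 625 = 11250

11250


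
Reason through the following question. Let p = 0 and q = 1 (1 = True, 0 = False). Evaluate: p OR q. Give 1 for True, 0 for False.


p = 0, q = 1
Operation: p OR q
Evaluate: 0 OR 1 = 1

1


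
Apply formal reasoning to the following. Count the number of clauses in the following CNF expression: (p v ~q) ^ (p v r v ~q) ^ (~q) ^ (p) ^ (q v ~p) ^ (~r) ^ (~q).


A CNF formula is a conjunction of clauses.
Clauses are separated by ^.
Counting the conjuncts: 7 clauses.

7


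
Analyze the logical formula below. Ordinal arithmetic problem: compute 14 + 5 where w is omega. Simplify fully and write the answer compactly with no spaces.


Compute 14 + 5.
Ordinal + is associative but NOT commutative; for finite n>0, n + w = w but w + n stays w+n.
Both operands finite; ordinal + agrees with natural +: 14 + 5 = 19.
Result = 19

19


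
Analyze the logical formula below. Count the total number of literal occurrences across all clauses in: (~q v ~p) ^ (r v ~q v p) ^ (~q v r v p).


Counting literals in each clause:
Clause 1: 2 literal(s)
Clause 2: 3 literal(s)
Clause 3: 3 literal(s)
Total = 8

8


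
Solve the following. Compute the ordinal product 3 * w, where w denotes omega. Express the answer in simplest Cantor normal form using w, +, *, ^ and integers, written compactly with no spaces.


Compute 3 * w.
Ordinal * is associative and left-distributive over +, but NOT commutative; for finite n>1, n*w = w but w*n stays w*n.
For finite n>0, n * w = sup{n*k : k<w} = w. So 3 * w = w.
Result = w

w


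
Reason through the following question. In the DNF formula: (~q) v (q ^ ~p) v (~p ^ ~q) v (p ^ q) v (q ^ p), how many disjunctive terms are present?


A DNF formula is a disjunction of terms (conjunctions).
Terms are separated by v.
Counting the disjuncts: 5 terms.

5


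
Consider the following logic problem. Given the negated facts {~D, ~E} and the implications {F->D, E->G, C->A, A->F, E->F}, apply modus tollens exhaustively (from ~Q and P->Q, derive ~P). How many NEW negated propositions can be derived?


Initial negated facts: {~D, ~E}
Apply modus tollens to closure:
  ~D and F->D  =>  ~F
  ~F and A->F  =>  ~A
  ~A and C->A  =>  ~C
Final negated: {~A, ~C, ~D, ~E, ~F}
New negations: {~A, ~C, ~F}
Count = 3

3


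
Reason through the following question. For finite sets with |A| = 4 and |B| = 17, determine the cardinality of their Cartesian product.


The Cartesian product A x B contains all ordered pairs (a, b).
|A x B| = |A| * |B| = 4 * 17 = 68

68


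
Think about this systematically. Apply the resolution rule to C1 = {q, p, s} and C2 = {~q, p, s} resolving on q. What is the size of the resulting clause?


Remove q from C1 and ~q from C2.
C1 remainder: {p, s}
C2 remainder: {p, s}
Union (resolvent): {p, s}
Resolvent has 2 literal(s).

2


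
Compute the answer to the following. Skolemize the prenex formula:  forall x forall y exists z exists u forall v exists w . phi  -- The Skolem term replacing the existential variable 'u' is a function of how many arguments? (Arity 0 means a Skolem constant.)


Quantifier prefix: forall x forall y exists z exists u forall v exists w
'u' is existentially quantified at position 4.
Universal variables preceding it: x, y
Skolem function arity = 2

2


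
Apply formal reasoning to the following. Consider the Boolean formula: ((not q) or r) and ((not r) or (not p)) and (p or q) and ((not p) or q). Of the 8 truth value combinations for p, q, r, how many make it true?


Evaluate all 8 assignments for p, q, r:
p=0, q=0, r=0: 0
p=0, q=0, r=1: 0
p=0, q=1, r=0: 0
p=0, q=1, r=1: 1
p=1, q=0, r=0: 0
p=1, q=0, r=1: 0
p=1, q=1, r=0: 0
p=1, q=1, r=1: 0
Satisfying count = 1

1


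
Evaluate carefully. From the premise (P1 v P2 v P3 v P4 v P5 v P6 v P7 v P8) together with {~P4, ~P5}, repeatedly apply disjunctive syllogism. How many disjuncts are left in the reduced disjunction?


Original disjuncts (8): P1, P2, P3, P4, P5, P6, P7, P8
Negated (eliminate): ~P4, ~P5
Remaining disjuncts: P1, P2, P3, P6, P7, P8
Count = 8 - 2 = 6

6


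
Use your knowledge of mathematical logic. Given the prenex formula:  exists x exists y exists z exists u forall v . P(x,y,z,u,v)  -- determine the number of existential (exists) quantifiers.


Quantifier prefix: exists x exists y exists z exists u forall v
Mark each quantifier type:
  E E E E U
Universal count = 1, Existential count = 4
Asked for existential (exists) quantifiers: 4

4


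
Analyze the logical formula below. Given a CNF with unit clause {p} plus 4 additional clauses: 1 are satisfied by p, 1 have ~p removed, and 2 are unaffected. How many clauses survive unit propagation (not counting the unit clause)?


Satisfied (removed): 1
Shortened (remain): 1
Unchanged (remain): 2
Remaining = 1 + 2 = 3

3


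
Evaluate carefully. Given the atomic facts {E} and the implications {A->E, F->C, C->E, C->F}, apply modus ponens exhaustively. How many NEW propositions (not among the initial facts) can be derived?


Initial facts: {E}
Apply modus ponens to closure:
  (no implication fires)
Final known: {E}
New propositions: {(none)}
Count = 0

0


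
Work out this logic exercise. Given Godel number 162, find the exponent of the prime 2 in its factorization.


Factorize 162 by dividing by 2 repeatedly.
Division steps: 2 divides 162 exactly 1 time(s).
Exponent of 2 = 1

1


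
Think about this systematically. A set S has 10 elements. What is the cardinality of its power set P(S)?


The power set of a set with n elements has 2^n elements.
|P(S)| = 2^10 = 1024

1024


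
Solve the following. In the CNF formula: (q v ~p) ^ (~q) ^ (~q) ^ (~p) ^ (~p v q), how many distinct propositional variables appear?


Identify each variable that appears in the formula.
Variables found: p, q
Count = 2

2


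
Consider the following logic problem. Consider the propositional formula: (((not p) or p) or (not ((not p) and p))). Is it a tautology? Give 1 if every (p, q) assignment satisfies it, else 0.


Check all 4 assignments:
p=0, q=0: 1
p=0, q=1: 1
p=1, q=0: 1
p=1, q=1: 1
Satisfying count = 4/4.
Tautology iff count = 4: yes.

1


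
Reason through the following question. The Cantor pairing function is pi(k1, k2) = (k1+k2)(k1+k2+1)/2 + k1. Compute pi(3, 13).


k1 + k2 = 16
(k1+k2)(k1+k2+1)/2 = 16 * 17 / 2 = 136
pi = 136 + 3 = 139

139


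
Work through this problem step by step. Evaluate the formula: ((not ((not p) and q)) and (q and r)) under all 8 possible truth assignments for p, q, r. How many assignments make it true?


Check all 8 assignments:
p=0, q=0, r=0: 0
p=0, q=0, r=1: 0
p=0, q=1, r=0: 0
p=0, q=1, r=1: 0
p=1, q=0, r=0: 0
p=1, q=0, r=1: 0
p=1, q=1, r=0: 0
p=1, q=1, r=1: 1
Count of True = 1

1


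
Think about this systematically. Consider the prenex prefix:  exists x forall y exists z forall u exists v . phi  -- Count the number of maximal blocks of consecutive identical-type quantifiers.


Quantifier-type sequence: E A E A E  (A=forall, E=exists)
Group into maximal same-type runs:
  Ex1 | Ax1 | Ex1 | Ax1 | Ex1
Number of blocks = 5

5


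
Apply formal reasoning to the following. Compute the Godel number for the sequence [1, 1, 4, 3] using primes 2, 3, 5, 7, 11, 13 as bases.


Encode each element as an exponent of the corresponding prime:
  2^1 = 2
  3^1 = 3
  5^4 = 625
  7^3 = 343
Product = 2 * 3 * 625 * 343 = 1286250

1286250


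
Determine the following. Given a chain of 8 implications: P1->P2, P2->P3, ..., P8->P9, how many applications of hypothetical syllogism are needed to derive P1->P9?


With 8 implications in a chain connecting 9 propositions:
P1->P2, P2->P3, ..., P8->P9
Steps needed = (number of implications) - 1 = 8 - 1 = 7

7


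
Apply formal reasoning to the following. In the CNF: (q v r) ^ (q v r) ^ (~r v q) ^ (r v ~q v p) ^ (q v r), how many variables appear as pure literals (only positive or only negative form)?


Check each variable for pure literal status:
p: pure positive
q: mixed (not pure)
r: mixed (not pure)
Pure literal count = 1

1


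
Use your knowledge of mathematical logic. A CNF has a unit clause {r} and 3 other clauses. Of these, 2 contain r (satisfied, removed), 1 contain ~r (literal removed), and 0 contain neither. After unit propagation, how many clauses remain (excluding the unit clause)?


Satisfied (removed): 2
Shortened (remain): 1
Unchanged (remain): 0
Remaining = 1 + 0 = 1

1


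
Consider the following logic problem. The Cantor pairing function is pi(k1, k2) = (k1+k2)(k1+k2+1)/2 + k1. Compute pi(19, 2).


k1 + k2 = 21
(k1+k2)(k1+k2+1)/2 = 21 * 22 / 2 = 231
pi = 231 + 19 = 250

250


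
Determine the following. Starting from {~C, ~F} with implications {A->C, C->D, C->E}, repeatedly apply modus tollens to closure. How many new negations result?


Initial negated facts: {~C, ~F}
Apply modus tollens to closure:
  ~C and A->C  =>  ~A
Final negated: {~A, ~C, ~F}
New negations: {~A}
Count = 1

1


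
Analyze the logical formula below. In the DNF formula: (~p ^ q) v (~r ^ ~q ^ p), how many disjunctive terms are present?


A DNF formula is a disjunction of terms (conjunctions).
Terms are separated by v.
Counting the disjuncts: 2 terms.

2


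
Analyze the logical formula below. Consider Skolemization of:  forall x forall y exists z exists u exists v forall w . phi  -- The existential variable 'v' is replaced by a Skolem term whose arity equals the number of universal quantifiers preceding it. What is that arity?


Quantifier prefix: forall x forall y exists z exists u exists v forall w
'v' is existentially quantified at position 5.
Universal variables preceding it: x, y
Skolem function arity = 2

2


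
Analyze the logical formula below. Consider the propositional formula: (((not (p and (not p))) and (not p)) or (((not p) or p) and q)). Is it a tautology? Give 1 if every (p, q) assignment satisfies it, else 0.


Check all 4 assignments:
p=0, q=0: 1
p=0, q=1: 1
p=1, q=0: 0
p=1, q=1: 1
Satisfying count = 3/4.
Tautology iff count = 4: no.

0


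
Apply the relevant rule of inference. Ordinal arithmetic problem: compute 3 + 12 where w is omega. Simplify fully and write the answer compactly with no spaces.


Compute 3 + 12.
Ordinal + is associative but NOT commutative; for finite n>0, n + w = w but w + n stays w+n.
Both operands finite; ordinal + agrees with natural +: 3 + 12 = 15.
Result = 15

15


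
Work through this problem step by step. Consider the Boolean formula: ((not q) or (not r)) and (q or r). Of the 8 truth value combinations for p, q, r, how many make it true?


Evaluate all 8 assignments for p, q, r:
p=0, q=0, r=0: 0
p=0, q=0, r=1: 1
p=0, q=1, r=0: 1
p=0, q=1, r=1: 0
p=1, q=0, r=0: 0
p=1, q=0, r=1: 1
p=1, q=1, r=0: 1
p=1, q=1, r=1: 0
Satisfying count = 4

4


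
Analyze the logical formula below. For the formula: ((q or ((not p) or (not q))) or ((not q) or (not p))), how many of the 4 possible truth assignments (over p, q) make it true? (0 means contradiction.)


Check all 4 assignments:
p=0, q=0: 1
p=0, q=1: 1
p=1, q=0: 1
p=1, q=1: 1
Count of True = 4

4


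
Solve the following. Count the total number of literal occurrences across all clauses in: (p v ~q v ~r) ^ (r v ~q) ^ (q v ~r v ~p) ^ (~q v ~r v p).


Counting literals in each clause:
Clause 1: 3 literal(s)
Clause 2: 2 literal(s)
Clause 3: 3 literal(s)
Clause 4: 3 literal(s)
Total = 11

11


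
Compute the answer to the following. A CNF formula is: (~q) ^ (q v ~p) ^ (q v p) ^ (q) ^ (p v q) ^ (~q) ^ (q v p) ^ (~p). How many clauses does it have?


A CNF formula is a conjunction of clauses.
Clauses are separated by ^.
Counting the conjuncts: 8 clauses.

8


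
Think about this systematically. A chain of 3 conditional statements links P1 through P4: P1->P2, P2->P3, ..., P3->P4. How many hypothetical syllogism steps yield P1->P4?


With 3 implications in a chain connecting 4 propositions:
P1->P2, P2->P3, ..., P3->P4
Steps needed = (number of implications) - 1 = 3 - 1 = 2

2


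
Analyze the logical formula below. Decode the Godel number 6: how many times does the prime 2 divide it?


Factorize 6 by dividing by 2 repeatedly.
Division steps: 2 divides 6 exactly 1 time(s).
Exponent of 2 = 1

1


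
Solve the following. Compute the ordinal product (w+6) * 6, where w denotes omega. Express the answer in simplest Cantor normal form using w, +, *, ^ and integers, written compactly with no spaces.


Compute (w+6) * 6.
Ordinal * is associative and left-distributive over +, but NOT commutative; for finite n>1, n*w = w but w*n stays w*n.
(w+6) * 6 = (w+6) repeated 6 times. Each intermediate +6 is absorbed by the following w; only the last survives: w*6+6.
Result = w*6+6

w*6+6


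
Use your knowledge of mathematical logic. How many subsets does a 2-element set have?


The power set of a set with n elements has 2^n elements.
|P(S)| = 2^2 = 4

4


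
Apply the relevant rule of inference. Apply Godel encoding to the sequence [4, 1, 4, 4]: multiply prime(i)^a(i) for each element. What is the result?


Encode each element as an exponent of the corresponding prime:
  2^4 = 16
  3^1 = 3
  5^4 = 625
  7^4 = 2401
Product = 16 * 3 * 625 * 2401 = 72030000

72030000


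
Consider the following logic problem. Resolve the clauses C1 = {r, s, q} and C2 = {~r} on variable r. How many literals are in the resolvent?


Remove r from C1 and ~r from C2.
C1 remainder: {s, q}
C2 remainder: {}
Union (resolvent): {q, s}
Resolvent has 2 literal(s).

2


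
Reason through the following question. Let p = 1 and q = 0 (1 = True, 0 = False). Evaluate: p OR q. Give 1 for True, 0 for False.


p = 1, q = 0
Operation: p OR q
Evaluate: 1 OR 0 = 1

1


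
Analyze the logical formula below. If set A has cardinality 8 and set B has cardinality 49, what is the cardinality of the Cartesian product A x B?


The Cartesian product A x B contains all ordered pairs (a, b).
|A x B| = |A| * |B| = 8 * 49 = 392

392


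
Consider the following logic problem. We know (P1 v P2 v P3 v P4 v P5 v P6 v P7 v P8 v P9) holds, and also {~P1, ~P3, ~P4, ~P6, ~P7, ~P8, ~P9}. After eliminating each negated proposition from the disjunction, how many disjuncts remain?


Original disjuncts (9): P1, P2, P3, P4, P5, P6, P7, P8, P9
Negated (eliminate): ~P1, ~P3, ~P4, ~P6, ~P7, ~P8, ~P9
Remaining disjuncts: P2, P5
Count = 9 - 7 = 2

2


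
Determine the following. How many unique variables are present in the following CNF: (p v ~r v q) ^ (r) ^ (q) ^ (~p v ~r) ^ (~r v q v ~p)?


Identify each variable that appears in the formula.
Variables found: p, q, r
Count = 3

3


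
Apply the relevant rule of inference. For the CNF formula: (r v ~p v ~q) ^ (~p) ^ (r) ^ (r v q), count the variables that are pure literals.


Check each variable for pure literal status:
p: pure negative
q: mixed (not pure)
r: pure positive
Pure literal count = 2

2


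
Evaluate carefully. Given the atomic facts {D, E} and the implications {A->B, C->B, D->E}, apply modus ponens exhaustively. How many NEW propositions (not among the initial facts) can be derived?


Initial facts: {D, E}
Apply modus ponens to closure:
  (no implication fires)
Final known: {D, E}
New propositions: {(none)}
Count = 0

0


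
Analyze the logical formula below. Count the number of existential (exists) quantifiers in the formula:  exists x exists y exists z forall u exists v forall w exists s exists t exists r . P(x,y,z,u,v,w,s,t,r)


Quantifier prefix: exists x exists y exists z forall u exists v forall w exists s exists t exists r
Mark each quantifier type:
  E E E U E U E E E
Universal count = 2, Existential count = 7
Asked for existential (exists) quantifiers: 7

7


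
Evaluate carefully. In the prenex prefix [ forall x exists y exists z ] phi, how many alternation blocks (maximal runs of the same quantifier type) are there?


Quantifier-type sequence: A E E  (A=forall, E=exists)
Group into maximal same-type runs:
  Ax1 | Ex2
Number of blocks = 2

2


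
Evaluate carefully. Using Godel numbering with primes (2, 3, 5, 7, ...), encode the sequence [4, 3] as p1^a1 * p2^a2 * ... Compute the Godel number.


Encode each element as an exponent of the corresponding prime:
  2^4 = 16
  3^3 = 27
Product = 16 * 27 = 432

432


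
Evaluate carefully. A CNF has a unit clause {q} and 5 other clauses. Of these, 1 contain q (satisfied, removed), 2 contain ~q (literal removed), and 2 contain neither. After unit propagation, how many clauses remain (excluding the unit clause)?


Satisfied (removed): 1
Shortened (remain): 2
Unchanged (remain): 2
Remaining = 2 + 2 = 4

4


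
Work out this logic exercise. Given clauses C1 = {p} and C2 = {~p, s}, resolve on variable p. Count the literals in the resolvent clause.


Remove p from C1 and ~p from C2.
C1 remainder: {}
C2 remainder: {s}
Union (resolvent): {s}
Resolvent has 1 literal(s).

1


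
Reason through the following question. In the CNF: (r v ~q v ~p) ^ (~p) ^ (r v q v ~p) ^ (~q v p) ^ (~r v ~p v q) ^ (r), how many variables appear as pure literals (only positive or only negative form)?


Check each variable for pure literal status:
p: mixed (not pure)
q: mixed (not pure)
r: mixed (not pure)
Pure literal count = 0

0


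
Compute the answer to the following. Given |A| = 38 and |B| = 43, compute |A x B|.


The Cartesian product A x B contains all ordered pairs (a, b).
|A x B| = |A| * |B| = 38 * 43 = 1634

1634


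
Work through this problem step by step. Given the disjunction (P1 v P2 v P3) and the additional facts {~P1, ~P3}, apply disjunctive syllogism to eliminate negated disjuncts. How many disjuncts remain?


Original disjuncts (3): P1, P2, P3
Negated (eliminate): ~P1, ~P3
Remaining disjuncts: P2
Count = 3 - 2 = 1

1


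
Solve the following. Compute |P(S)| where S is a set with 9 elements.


The power set of a set with n elements has 2^n elements.
|P(S)| = 2^9 = 512

512


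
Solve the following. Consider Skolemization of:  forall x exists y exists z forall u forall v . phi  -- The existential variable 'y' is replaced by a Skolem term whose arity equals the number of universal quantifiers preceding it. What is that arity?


Quantifier prefix: forall x exists y exists z forall u forall v
'y' is existentially quantified at position 2.
Universal variables preceding it: x
Skolem function arity = 1

1


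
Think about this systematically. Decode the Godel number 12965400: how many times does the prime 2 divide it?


Factorize 12965400 by dividing by 2 repeatedly.
Division steps: 2 divides 12965400 exactly 3 time(s).
Exponent of 2 = 3

3


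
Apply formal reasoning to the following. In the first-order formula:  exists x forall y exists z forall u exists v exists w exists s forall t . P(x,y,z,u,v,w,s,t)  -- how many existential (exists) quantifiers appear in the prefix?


Quantifier prefix: exists x forall y exists z forall u exists v exists w exists s forall t
Mark each quantifier type:
  E U E U E E E U
Universal count = 3, Existential count = 5
Asked for existential (exists) quantifiers: 5

5


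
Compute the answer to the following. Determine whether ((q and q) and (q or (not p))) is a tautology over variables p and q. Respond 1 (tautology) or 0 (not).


Check all 4 assignments:
p=0, q=0: 0
p=0, q=1: 1
p=1, q=0: 0
p=1, q=1: 1
Satisfying count = 2/4.
Tautology iff count = 4: no.

0


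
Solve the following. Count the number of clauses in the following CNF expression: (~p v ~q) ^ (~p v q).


A CNF formula is a conjunction of clauses.
Clauses are separated by ^.
Counting the conjuncts: 2 clauses.

2


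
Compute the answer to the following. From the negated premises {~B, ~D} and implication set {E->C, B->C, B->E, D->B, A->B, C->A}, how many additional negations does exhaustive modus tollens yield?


Initial negated facts: {~B, ~D}
Apply modus tollens to closure:
  ~B and A->B  =>  ~A
  ~A and C->A  =>  ~C
  ~C and E->C  =>  ~E
Final negated: {~A, ~B, ~C, ~D, ~E}
New negations: {~A, ~C, ~E}
Count = 3

3


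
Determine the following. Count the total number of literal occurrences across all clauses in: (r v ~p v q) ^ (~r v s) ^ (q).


Counting literals in each clause:
Clause 1: 3 literal(s)
Clause 2: 2 literal(s)
Clause 3: 1 literal(s)
Total = 6

6


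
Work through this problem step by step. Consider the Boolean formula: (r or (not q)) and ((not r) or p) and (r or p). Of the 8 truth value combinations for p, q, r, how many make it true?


Evaluate all 8 assignments for p, q, r:
p=0, q=0, r=0: 0
p=0, q=0, r=1: 0
p=0, q=1, r=0: 0
p=0, q=1, r=1: 0
p=1, q=0, r=0: 1
p=1, q=0, r=1: 1
p=1, q=1, r=0: 0
p=1, q=1, r=1: 1
Satisfying count = 3

3


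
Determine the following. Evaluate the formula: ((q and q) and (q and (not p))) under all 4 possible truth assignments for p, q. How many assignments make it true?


Check all 4 assignments:
p=0, q=0: 0
p=0, q=1: 1
p=1, q=0: 0
p=1, q=1: 0
Count of True = 1

1


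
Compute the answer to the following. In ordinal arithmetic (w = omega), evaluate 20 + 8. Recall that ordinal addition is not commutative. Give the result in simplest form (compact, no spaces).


Compute 20 + 8.
Ordinal + is associative but NOT commutative; for finite n>0, n + w = w but w + n stays w+n.
Both operands finite; ordinal + agrees with natural +: 20 + 8 = 28.
Result = 28

28


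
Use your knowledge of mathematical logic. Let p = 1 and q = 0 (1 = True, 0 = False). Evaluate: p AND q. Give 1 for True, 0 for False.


p = 1, q = 0
Operation: p AND q
Evaluate: 1 AND 0 = 0

0


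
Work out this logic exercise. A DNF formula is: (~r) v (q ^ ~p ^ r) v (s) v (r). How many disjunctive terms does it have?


A DNF formula is a disjunction of terms (conjunctions).
Terms are separated by v.
Counting the disjuncts: 4 terms.

4


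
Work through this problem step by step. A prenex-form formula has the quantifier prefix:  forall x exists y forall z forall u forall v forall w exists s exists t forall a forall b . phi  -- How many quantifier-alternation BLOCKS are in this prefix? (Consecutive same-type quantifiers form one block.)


Quantifier-type sequence: A E A A A A E E A A  (A=forall, E=exists)
Group into maximal same-type runs:
  Ax1 | Ex1 | Ax4 | Ex2 | Ax2
Number of blocks = 5

5


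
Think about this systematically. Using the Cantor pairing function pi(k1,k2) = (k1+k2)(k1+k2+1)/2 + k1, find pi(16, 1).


k1 + k2 = 17
(k1+k2)(k1+k2+1)/2 = 17 * 18 / 2 = 153
pi = 153 + 16 = 169

169


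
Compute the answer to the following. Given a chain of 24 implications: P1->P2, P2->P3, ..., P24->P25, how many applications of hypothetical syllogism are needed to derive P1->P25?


With 24 implications in a chain connecting 25 propositions:
P1->P2, P2->P3, ..., P24->P25
Steps needed = (number of implications) - 1 = 24 - 1 = 23

23


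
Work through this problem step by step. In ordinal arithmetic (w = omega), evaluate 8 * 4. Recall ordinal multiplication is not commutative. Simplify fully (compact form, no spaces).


Compute 8 * 4.
Ordinal * is associative and left-distributive over +, but NOT commutative; for finite n>1, n*w = w but w*n stays w*n.
Both finite; ordinal * agrees with natural *: 8 * 4 = 32.
Result = 32

32


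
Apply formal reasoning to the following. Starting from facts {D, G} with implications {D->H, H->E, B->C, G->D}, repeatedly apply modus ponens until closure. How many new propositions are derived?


Initial facts: {D, G}
Apply modus ponens to closure:
  D and D->H  =>  H
  H and H->E  =>  E
Final known: {D, E, G, H}
New propositions: {E, H}
Count = 2

2


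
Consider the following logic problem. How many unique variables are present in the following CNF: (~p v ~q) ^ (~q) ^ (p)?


Identify each variable that appears in the formula.
Variables found: p, q
Count = 2

2


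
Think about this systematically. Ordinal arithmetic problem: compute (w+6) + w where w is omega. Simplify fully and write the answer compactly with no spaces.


Compute (w+6) + w.
Ordinal + is associative but NOT commutative; for finite n>0, n + w = w but w + n stays w+n.
(w+6) + w = w + (6+w) = w + w = w*2 (the finite tail 6 is absorbed by the right w).
Result = w*2

w*2


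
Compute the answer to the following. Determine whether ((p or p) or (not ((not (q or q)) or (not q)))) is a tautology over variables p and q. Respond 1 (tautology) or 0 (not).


Check all 4 assignments:
p=0, q=0: 0
p=0, q=1: 1
p=1, q=0: 1
p=1, q=1: 1
Satisfying count = 3/4.
Tautology iff count = 4: no.

0


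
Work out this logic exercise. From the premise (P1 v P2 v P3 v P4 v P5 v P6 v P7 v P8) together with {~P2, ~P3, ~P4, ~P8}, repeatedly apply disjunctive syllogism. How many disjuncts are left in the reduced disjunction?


Original disjuncts (8): P1, P2, P3, P4, P5, P6, P7, P8
Negated (eliminate): ~P2, ~P3, ~P4, ~P8
Remaining disjuncts: P1, P5, P6, P7
Count = 8 - 4 = 4

4


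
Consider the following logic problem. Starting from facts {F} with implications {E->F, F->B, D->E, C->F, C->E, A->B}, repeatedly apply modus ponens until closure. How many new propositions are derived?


Initial facts: {F}
Apply modus ponens to closure:
  F and F->B  =>  B
Final known: {B, F}
New propositions: {B}
Count = 1

1


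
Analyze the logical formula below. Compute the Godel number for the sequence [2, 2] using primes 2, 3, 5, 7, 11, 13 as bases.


Encode each element as an exponent of the corresponding prime:
  2^2 = 4
  3^2 = 9
Product = 4 * 9 = 36

36


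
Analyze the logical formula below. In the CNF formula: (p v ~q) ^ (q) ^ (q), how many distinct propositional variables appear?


Identify each variable that appears in the formula.
Variables found: p, q
Count = 2

2


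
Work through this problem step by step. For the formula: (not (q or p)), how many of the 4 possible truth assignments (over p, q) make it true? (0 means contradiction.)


Check all 4 assignments:
p=0, q=0: 1
p=0, q=1: 0
p=1, q=0: 0
p=1, q=1: 0
Count of True = 1

1


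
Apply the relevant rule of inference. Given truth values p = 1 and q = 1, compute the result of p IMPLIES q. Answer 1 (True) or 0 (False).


p = 1, q = 1
Operation: p IMPLIES q
Evaluate: 1 IMPLIES 1 = 1

1


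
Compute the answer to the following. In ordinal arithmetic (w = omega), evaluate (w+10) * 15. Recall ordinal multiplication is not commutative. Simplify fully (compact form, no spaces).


Compute (w+10) * 15.
Ordinal * is associative and left-distributive over +, but NOT commutative; for finite n>1, n*w = w but w*n stays w*n.
(w+10) * 15 = (w+10) repeated 15 times. Each intermediate +10 is absorbed by the following w; only the last survives: w*15+10.
Result = w*15+10

w*15+10


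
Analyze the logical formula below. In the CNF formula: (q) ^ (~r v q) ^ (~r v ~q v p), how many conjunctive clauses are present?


A CNF formula is a conjunction of clauses.
Clauses are separated by ^.
Counting the conjuncts: 3 clauses.

3


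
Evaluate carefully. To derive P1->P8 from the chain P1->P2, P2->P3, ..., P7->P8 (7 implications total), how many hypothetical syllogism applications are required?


With 7 implications in a chain connecting 8 propositions:
P1->P2, P2->P3, ..., P7->P8
Steps needed = (number of implications) - 1 = 7 - 1 = 6

6


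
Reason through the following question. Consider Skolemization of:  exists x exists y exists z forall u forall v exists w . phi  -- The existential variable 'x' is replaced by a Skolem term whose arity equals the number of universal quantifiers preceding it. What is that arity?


Quantifier prefix: exists x exists y exists z forall u forall v exists w
'x' is existentially quantified at position 1.
No universal quantifiers precede it.
Skolem function arity = 0 (a Skolem constant)

0


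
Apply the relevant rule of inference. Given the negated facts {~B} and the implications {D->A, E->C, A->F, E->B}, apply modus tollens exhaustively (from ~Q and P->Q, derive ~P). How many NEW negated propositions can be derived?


Initial negated facts: {~B}
Apply modus tollens to closure:
  ~B and E->B  =>  ~E
Final negated: {~B, ~E}
New negations: {~E}
Count = 1

1


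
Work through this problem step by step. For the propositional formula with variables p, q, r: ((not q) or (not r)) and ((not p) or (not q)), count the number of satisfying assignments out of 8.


Evaluate all 8 assignments for p, q, r:
p=0, q=0, r=0: 1
p=0, q=0, r=1: 1
p=0, q=1, r=0: 1
p=0, q=1, r=1: 0
p=1, q=0, r=0: 1
p=1, q=0, r=1: 1
p=1, q=1, r=0: 0
p=1, q=1, r=1: 0
Satisfying count = 5

5


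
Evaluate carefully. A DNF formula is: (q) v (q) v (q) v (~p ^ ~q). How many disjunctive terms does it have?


A DNF formula is a disjunction of terms (conjunctions).
Terms are separated by v.
Counting the disjuncts: 4 terms.

4


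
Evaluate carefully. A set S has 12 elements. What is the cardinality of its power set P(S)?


The power set of a set with n elements has 2^n elements.
|P(S)| = 2^12 = 4096

4096


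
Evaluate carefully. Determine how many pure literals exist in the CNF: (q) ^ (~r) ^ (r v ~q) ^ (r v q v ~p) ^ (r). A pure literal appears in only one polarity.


Check each variable for pure literal status:
p: pure negative
q: mixed (not pure)
r: mixed (not pure)
Pure literal count = 1

1


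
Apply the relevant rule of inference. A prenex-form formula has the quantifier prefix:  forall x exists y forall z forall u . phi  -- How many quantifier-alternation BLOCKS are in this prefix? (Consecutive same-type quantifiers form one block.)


Quantifier-type sequence: A E A A  (A=forall, E=exists)
Group into maximal same-type runs:
  Ax1 | Ex1 | Ax2
Number of blocks = 3

3


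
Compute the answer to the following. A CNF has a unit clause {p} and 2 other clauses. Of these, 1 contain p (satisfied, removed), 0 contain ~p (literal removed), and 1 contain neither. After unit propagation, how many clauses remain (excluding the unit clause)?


Satisfied (removed): 1
Shortened (remain): 0
Unchanged (remain): 1
Remaining = 0 + 1 = 1

1


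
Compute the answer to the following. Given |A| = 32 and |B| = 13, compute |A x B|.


The Cartesian product A x B contains all ordered pairs (a, b).
|A x B| = |A| * |B| = 32 * 13 = 416

416


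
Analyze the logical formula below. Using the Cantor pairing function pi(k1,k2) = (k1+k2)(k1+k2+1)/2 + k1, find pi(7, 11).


k1 + k2 = 18
(k1+k2)(k1+k2+1)/2 = 18 * 19 / 2 = 171
pi = 171 + 7 = 178

178


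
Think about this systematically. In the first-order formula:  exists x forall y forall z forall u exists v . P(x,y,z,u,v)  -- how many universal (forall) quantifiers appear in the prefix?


Quantifier prefix: exists x forall y forall z forall u exists v
Mark each quantifier type:
  E U U U E
Universal count = 3, Existential count = 2
Asked for universal (forall) quantifiers: 3

3


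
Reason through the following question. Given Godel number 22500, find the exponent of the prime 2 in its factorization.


Factorize 22500 by dividing by 2 repeatedly.
Division steps: 2 divides 22500 exactly 2 time(s).
Exponent of 2 = 2

2


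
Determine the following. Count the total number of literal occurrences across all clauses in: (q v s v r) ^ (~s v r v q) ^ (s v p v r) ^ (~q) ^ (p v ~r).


Counting literals in each clause:
Clause 1: 3 literal(s)
Clause 2: 3 literal(s)
Clause 3: 3 literal(s)
Clause 4: 1 literal(s)
Clause 5: 2 literal(s)
Total = 12

12


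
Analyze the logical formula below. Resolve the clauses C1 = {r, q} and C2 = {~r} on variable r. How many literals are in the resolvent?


Remove r from C1 and ~r from C2.
C1 remainder: {q}
C2 remainder: {}
Union (resolvent): {q}
Resolvent has 1 literal(s).

1


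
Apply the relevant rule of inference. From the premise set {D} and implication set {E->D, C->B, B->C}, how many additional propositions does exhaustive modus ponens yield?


Initial facts: {D}
Apply modus ponens to closure:
  (no implication fires)
Final known: {D}
New propositions: {(none)}
Count = 0

0


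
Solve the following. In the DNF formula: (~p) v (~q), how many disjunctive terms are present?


A DNF formula is a disjunction of terms (conjunctions).
Terms are separated by v.
Counting the disjuncts: 2 terms.

2
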